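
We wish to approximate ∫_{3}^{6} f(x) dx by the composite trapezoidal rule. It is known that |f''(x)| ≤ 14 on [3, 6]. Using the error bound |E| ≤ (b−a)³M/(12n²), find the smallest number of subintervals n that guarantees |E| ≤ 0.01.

Need 378/(12n²) ≤ 0.01.
n² ≥ 378/(12·0.01) = 3150 ⇒ n ≥ 56.1249, so the smallest n is 57.

57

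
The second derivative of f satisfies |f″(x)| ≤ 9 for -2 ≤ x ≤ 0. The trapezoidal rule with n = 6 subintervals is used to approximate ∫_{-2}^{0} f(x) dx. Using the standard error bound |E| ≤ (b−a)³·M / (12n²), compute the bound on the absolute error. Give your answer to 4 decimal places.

0.1667

|E| ≤ (2)³·9 / (12·6²) = 72/432 = 0.1667.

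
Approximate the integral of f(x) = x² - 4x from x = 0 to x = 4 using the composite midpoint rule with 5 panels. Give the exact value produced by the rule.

h = (4 − 0)/5 = 0.8.
Midpoints m₁,…,m₅ = 0.4, 1.2, 2, 2.8, 3.6.
f(m₁)=-1.44, f(m₂)=-3.36, f(m₃)=-4, f(m₄)=-3.36, f(m₅)=-1.44.
h·[f(m₁) + f(m₂) + f(m₃) + f(m₄) + f(m₅)] = 0.8·(-13.6) = -10.88.

-10.88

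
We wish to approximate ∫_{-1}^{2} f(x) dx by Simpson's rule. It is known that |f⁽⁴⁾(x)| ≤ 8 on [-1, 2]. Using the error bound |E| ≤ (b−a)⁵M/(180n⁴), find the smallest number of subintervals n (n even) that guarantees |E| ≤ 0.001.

Need 1944/(180n⁴) ≤ 0.001.
n⁴ ≥ 1944/(180·0.001) = 10800 ⇒ n ≥ 10.1943, so the smallest even n is 12. (n must be even for Simpson's rule.)

12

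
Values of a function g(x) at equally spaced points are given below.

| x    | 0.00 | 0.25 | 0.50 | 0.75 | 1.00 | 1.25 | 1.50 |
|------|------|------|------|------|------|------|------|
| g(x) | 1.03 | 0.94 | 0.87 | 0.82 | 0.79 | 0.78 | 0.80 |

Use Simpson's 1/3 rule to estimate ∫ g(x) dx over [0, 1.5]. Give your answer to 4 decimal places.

h = 0.25, n = 6.
(h/3)·[y₀ + 4y₁ + 2y₂ + 4y₃ + 2y₄ + 4y₅ + y₆] = 0.083333·(15.31) = 1.2758.

1.2758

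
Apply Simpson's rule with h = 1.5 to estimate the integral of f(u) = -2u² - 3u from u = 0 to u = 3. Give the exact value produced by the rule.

-31.5

h = (3 − 0)/2 = 1.5.
Nodes u₀,…,u₂ = 0, 1.5, 3.
f(u) = -2u² - 3u: f₀=0, f₁=-9, f₂=-27.
(h/3)·[f₀ + 4f₁ + f₂] = 0.5·(-63) = -31.5.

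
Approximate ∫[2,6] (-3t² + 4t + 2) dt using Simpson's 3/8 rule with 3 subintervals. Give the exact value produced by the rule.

-136

h = (6 − 2)/3 = 1.333333.
Nodes t₀,…,t₃ = 2, 3.333333, 4.666667, 6.
f(t) = -3t² + 4t + 2: f₀=-2, f₁=-18, f₂=-44.666667, f₃=-82.
(3h/8)·[f₀ + 3f₁ + 3f₂ + f₃] = 0.5·(-272) = -136.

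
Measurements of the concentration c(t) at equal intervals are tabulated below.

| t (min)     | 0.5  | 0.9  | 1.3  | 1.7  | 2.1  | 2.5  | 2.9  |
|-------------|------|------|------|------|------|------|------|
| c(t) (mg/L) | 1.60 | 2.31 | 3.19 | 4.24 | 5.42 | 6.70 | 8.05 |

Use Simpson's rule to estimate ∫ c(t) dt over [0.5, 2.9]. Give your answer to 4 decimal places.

10.6493

h = 0.4, n = 6.
(h/3)·[y₀ + 4y₁ + 2y₂ + 4y₃ + 2y₄ + 4y₅ + y₆] = 0.133333·(79.87) = 10.6493.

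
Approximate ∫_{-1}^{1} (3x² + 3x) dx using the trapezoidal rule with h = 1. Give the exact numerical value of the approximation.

h = (1 − (-1))/2 = 1.
Nodes x₀,…,x₂ = -1, 0, 1.
f(x) = 3x² + 3x: f₀=0, f₁=0, f₂=6.
(h/2)·[f₀ + 2f₁ + f₂] = 0.5·(6) = 3.

3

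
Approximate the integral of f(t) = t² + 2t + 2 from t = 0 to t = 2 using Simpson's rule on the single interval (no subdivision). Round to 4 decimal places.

S = (b−a)/6 · [f(0) + 4f(1) + f(2)] = 0.333333·[2 + 4·5 + 10] = 10.6667.

10.6667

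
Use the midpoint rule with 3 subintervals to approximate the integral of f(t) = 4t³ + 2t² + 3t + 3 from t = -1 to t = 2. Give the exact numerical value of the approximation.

h = (2 − (-1))/3 = 1.
Midpoints m₁,…,m₃ = -0.5, 0.5, 1.5.
f(m₁)=1.5, f(m₂)=5.5, f(m₃)=25.5.
h·[f(m₁) + f(m₂) + f(m₃)] = 1·(32.5) = 32.5.

32.5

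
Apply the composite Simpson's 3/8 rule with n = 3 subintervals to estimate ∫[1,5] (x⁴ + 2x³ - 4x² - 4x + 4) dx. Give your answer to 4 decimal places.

h = (5 − 1)/3 = 1.333333.
Nodes x₀,…,x₃ = 1, 2.333333, 3.666667, 5.
f(x) = x⁴ + 2x³ - 4x² - 4x + 4: f₀=-1, f₁=27.938272, f₂=214.901235, f₃=759.
(3h/8)·[f₀ + 3f₁ + 3f₂ + f₃] = 0.5·(1486.518519) = 743.2593.

743.2593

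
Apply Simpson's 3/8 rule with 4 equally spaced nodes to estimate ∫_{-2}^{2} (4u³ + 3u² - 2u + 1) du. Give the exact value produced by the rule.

20

h = (2 − (-2))/3 = 1.333333.
Nodes u₀,…,u₃ = -2, -0.666667, 0.666667, 2.
f(u) = 4u³ + 3u² - 2u + 1: f₀=-15, f₁=2.481481, f₂=2.185185, f₃=41.
(3h/8)·[f₀ + 3f₁ + 3f₂ + f₃] = 0.5·(40) = 20.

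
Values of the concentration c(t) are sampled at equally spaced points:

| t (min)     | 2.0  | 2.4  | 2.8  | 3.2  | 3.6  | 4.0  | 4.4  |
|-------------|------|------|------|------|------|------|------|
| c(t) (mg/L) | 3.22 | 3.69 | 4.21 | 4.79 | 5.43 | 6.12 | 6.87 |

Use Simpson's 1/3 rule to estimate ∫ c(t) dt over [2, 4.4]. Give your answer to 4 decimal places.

h = 0.4, n = 6.
(h/3)·[y₀ + 4y₁ + 2y₂ + 4y₃ + 2y₄ + 4y₅ + y₆] = 0.133333·(87.77) = 11.7027.

11.7027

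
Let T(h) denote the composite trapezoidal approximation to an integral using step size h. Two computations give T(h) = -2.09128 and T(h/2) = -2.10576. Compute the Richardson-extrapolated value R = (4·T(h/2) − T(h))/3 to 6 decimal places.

R = (4·T(h/2) − T(h)) / 3 = (4·(-2.10576) − (-2.09128))/3 = (-6.33176)/3 = -2.110587.

-2.110587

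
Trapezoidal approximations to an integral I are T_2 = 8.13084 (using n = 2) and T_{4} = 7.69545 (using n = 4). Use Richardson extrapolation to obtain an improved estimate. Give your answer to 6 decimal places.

7.550320

R = (4·T_{4} − T_2) / 3 = (4·7.69545 − 8.13084)/3 = (22.65096)/3 = 7.550320.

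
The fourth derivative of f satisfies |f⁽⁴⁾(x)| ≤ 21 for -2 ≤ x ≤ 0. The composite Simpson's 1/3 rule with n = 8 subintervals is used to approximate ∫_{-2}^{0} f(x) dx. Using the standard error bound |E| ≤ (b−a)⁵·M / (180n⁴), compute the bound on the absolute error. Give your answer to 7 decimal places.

|E| ≤ (2)⁵·21 / (180·8⁴) = 672/737280 = 0.0009115.

0.0009115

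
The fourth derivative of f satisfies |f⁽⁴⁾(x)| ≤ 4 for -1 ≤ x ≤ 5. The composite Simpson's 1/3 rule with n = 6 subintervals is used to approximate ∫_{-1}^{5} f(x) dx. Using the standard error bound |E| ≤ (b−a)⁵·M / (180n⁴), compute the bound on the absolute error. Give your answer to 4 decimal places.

0.1333

|E| ≤ (6)⁵·4 / (180·6⁴) = 31104/233280 = 0.1333.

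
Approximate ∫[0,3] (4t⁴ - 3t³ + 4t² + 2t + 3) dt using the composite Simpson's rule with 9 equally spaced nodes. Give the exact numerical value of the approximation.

h = (3 − 0)/8 = 0.375.
Nodes t₀,…,t₈ = 0, 0.375, 0.75, 1.125, 1.5, 1.875, 2.25, 2.625, 3.
f(t) = 4t⁴ - 3t³ + 4t² + 2t + 3: f₀=3, f₁=4.2333984375, f₂=6.75, f₃=12.4482421875, f₄=25.125, f₅=50.4755859375, f₆=96.09375, f₇=171.4716796875, f₈=288.
(h/3)·[f₀ + 4f₁ + 2f₂ + 4f₃ + 2f₄ + 4f₅ + 2f₆ + 4f₇ + f₈] = 0.125·(1501.453125) = 187.681640625.

187.681640625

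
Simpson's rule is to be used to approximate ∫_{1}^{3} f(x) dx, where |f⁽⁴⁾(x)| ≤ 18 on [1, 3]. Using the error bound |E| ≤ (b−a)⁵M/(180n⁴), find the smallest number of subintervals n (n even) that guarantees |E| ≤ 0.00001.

Need 576/(180n⁴) ≤ 0.00001.
n⁴ ≥ 576/(180·0.00001) = 320000 ⇒ n ≥ 23.7841, so the smallest even n is 24. (n must be even for Simpson's rule.)

24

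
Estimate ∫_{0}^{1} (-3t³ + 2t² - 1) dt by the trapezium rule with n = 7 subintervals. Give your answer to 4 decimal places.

-1.0918

h = (1 − 0)/7 = 0.142857.
Nodes t₀,…,t₇ = 0, 0.142857, 0.285714, 0.428571, 0.571429, 0.714286, 0.857143, 1.
f(t) = -3t³ + 2t² - 1: f₀=-1, f₁=-0.967930, f₂=-0.906706, f₃=-0.868805, f₄=-0.906706, f₅=-1.072886, f₆=-1.419825, f₇=-2.
(h/2)·[f₀ + 2f₁ + 2f₂ + 2f₃ + 2f₄ + 2f₅ + 2f₆ + f₇] = 0.071429·(-15.285714) = -1.0918.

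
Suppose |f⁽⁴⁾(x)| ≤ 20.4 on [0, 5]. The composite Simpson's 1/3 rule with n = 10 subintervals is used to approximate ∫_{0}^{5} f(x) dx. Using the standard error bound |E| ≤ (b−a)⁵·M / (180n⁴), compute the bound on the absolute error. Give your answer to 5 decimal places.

0.03542

|E| ≤ (5)⁵·20.4 / (180·10⁴) = 63750/1800000 = 0.03542.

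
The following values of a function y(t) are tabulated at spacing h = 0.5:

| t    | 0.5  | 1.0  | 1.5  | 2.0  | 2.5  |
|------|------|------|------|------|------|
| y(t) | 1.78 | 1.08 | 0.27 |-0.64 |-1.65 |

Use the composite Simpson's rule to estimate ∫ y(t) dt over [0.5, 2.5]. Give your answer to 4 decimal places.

0.4050

h = 0.5, n = 4.
(h/3)·[y₀ + 4y₁ + 2y₂ + 4y₃ + y₄] = 0.166667·(2.43) = 0.4050.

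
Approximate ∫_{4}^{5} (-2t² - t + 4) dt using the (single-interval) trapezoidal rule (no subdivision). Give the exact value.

-41.5

T = (b−a)/2 · [f(4) + f(5)] = 0.5·[(-32) + (-51)] = -41.5.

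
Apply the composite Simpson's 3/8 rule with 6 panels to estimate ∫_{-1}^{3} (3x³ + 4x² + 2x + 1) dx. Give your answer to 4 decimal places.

h = (3 − (-1))/6 = 0.666667.
Nodes x₀,…,x₆ = -1, -0.333333, 0.333333, 1, 1.666667, 2.333333, 3.
f(x) = 3x³ + 4x² + 2x + 1: f₀=0, f₁=0.666667, f₂=2.222222, f₃=10, f₄=29.333333, f₅=65.555556, f₆=124.
(3h/8)·[f₀ + 3f₁ + 3f₂ + 2f₃ + 3f₄ + 3f₅ + f₆] = 0.25·(437.333333) = 109.3333.

109.3333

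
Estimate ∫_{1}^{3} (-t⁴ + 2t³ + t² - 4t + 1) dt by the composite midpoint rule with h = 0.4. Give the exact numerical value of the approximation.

h = (3 − 1)/5 = 0.4.
Midpoints m₁,…,m₅ = 1.2, 1.6, 2, 2.4, 2.8.
f(m₁)=-0.9776, f(m₂)=-1.2016, f(m₃)=-3, f(m₄)=-8.3696, f(m₅)=-19.9216.
h·[f(m₁) + f(m₂) + f(m₃) + f(m₄) + f(m₅)] = 0.4·(-33.4704) = -13.38816.

-13.38816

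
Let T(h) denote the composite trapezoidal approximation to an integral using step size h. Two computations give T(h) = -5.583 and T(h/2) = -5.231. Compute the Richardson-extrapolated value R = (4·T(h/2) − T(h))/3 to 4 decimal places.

R = (4·T(h/2) − T(h)) / 3 = (4·(-5.231) − (-5.583))/3 = (-15.341)/3 = -5.1137.

-5.1137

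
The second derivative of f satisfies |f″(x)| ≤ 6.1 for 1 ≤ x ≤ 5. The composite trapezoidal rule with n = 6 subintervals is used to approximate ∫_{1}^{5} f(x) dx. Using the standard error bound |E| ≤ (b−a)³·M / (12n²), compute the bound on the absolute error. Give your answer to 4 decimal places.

0.9037

|E| ≤ (4)³·6.1 / (12·6²) = 390.4/432 = 0.9037.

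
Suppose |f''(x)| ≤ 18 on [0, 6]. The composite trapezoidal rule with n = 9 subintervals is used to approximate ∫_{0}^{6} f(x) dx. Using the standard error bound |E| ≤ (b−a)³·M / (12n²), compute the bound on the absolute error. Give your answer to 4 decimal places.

4.0000

|E| ≤ (6)³·18 / (12·9²) = 3888/972 = 4.0000.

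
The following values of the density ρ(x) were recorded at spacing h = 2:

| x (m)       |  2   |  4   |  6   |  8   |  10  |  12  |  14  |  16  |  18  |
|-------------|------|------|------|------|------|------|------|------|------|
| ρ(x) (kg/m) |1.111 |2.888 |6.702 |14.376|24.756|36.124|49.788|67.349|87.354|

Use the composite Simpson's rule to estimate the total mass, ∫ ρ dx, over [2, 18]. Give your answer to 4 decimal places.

h = 2, n = 8.
(h/3)·[y₀ + 4y₁ + 2y₂ + 4y₃ + 2y₄ + 4y₅ + 2y₆ + 4y₇ + y₈] = 0.666667·(733.905) = 489.2700.

489.2700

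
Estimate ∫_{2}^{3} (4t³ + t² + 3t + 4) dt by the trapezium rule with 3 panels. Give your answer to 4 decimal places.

h = (3 − 2)/3 = 0.333333.
Nodes t₀,…,t₃ = 2, 2.333333, 2.666667, 3.
f(t) = 4t³ + t² + 3t + 4: f₀=46, f₁=67.259259, f₂=94.962963, f₃=130.
(h/2)·[f₀ + 2f₁ + 2f₂ + f₃] = 0.166667·(500.444444) = 83.4074.

83.4074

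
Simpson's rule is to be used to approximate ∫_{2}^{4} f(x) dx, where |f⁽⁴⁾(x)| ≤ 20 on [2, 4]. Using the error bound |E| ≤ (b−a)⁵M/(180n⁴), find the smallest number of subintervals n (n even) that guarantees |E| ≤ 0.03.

4

Need 640/(180n⁴) ≤ 0.03.
n⁴ ≥ 640/(180·0.03) = 118.519 ⇒ n ≥ 3.2995, so the smallest even n is 4. (n must be even for Simpson's rule.)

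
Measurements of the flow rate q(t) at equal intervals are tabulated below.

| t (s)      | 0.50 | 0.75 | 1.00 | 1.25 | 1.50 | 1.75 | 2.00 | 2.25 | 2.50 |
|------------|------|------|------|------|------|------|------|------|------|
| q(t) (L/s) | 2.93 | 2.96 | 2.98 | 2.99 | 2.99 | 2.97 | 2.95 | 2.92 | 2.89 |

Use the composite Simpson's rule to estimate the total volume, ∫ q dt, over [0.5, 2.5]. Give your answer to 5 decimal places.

h = 0.25, n = 8.
(h/3)·[y₀ + 4y₁ + 2y₂ + 4y₃ + 2y₄ + 4y₅ + 2y₆ + 4y₇ + y₈] = 0.083333·(71.02) = 5.91833.

5.91833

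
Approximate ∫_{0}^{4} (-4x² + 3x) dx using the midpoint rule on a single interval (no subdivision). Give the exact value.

M = (b−a)·f(2) = 4·(-10) = -40.

-40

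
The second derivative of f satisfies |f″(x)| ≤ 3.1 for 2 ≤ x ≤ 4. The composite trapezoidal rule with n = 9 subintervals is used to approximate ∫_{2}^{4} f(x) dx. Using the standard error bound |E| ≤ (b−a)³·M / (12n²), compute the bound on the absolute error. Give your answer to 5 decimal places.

|E| ≤ (2)³·3.1 / (12·9²) = 24.8/972 = 0.02551.

0.02551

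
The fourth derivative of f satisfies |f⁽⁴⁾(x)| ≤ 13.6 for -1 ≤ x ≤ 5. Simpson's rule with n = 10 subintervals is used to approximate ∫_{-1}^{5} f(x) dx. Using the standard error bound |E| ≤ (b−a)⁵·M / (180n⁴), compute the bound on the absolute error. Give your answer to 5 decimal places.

|E| ≤ (6)⁵·13.6 / (180·10⁴) = 105753.6/1800000 = 0.05875.

0.05875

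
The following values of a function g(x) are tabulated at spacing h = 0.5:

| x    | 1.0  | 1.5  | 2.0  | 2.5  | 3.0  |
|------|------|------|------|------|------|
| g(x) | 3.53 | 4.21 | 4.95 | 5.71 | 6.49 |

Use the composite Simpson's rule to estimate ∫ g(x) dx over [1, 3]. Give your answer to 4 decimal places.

9.9333

h = 0.5, n = 4.
(h/3)·[y₀ + 4y₁ + 2y₂ + 4y₃ + y₄] = 0.166667·(59.60) = 9.9333.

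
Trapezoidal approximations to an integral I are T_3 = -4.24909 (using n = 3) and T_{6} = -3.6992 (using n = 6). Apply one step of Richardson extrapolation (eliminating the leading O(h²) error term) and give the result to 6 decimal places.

R = (4·T_{6} − T_3) / 3 = (4·(-3.6992) − (-4.24909))/3 = (-10.54771)/3 = -3.515903.

-3.515903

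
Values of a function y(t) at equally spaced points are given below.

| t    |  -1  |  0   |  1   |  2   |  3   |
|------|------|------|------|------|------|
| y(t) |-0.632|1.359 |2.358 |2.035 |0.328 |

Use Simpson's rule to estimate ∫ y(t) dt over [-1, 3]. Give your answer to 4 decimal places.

5.9960

h = 1, n = 4.
(h/3)·[y₀ + 4y₁ + 2y₂ + 4y₃ + y₄] = 0.333333·(17.988) = 5.9960.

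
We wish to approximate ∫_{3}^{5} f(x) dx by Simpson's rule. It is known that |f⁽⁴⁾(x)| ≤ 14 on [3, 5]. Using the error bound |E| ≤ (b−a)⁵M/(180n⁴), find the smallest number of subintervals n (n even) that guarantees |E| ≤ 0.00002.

Need 448/(180n⁴) ≤ 0.00002.
n⁴ ≥ 448/(180·0.00002) = 124444 ⇒ n ≥ 18.7821, so the smallest even n is 20. (n must be even for Simpson's rule.)

20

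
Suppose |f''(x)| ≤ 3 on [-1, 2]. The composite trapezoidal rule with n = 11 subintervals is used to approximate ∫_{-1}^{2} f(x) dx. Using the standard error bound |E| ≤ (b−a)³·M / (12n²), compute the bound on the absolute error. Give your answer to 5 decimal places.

0.05579

|E| ≤ (3)³·3 / (12·11²) = 81/1452 = 0.05579.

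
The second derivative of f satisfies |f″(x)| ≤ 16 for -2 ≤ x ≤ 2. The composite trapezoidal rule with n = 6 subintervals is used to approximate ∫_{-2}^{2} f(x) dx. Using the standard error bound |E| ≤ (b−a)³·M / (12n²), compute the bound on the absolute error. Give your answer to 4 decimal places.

2.3704

|E| ≤ (4)³·16 / (12·6²) = 1024/432 = 2.3704.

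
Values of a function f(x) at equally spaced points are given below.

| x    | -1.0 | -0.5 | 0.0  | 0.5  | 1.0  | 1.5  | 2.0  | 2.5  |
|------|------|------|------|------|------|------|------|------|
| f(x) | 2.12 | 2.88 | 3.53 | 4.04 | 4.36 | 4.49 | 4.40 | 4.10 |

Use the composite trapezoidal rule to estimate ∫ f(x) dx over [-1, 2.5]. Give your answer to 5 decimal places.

h = 0.5, n = 7.
(h/2)·[y₀ + 2y₁ + 2y₂ + 2y₃ + 2y₄ + 2y₅ + 2y₆ + y₇] = 0.25·(53.62) = 13.40500.

13.40500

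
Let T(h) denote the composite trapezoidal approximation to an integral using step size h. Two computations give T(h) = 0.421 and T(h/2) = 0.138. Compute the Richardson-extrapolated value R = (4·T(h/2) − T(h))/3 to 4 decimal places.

0.0437

R = (4·T(h/2) − T(h)) / 3 = (4·0.138 − 0.421)/3 = (0.131)/3 = 0.0437.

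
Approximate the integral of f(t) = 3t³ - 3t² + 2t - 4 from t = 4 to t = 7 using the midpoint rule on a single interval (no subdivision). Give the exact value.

1246.125

M = (b−a)·f(5.5) = 3·(415.375) = 1246.125.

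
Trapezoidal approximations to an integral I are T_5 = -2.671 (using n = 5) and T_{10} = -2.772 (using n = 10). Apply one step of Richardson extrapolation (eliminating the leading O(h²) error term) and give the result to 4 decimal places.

-2.8057

R = (4·T_{10} − T_5) / 3 = (4·(-2.772) − (-2.671))/3 = (-8.417)/3 = -2.8057.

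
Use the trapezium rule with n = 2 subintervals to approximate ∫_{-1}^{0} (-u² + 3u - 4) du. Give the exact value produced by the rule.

h = (0 − (-1))/2 = 0.5.
Nodes u₀,…,u₂ = -1, -0.5, 0.
f(u) = -u² + 3u - 4: f₀=-8, f₁=-5.75, f₂=-4.
(h/2)·[f₀ + 2f₁ + f₂] = 0.25·(-23.5) = -5.875.

-5.875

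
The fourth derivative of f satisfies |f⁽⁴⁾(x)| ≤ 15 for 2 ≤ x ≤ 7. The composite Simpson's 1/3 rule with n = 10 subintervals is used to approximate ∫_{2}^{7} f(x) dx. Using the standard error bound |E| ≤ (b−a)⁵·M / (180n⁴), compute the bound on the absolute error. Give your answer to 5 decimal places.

|E| ≤ (5)⁵·15 / (180·10⁴) = 46875/1800000 = 0.02604.

0.02604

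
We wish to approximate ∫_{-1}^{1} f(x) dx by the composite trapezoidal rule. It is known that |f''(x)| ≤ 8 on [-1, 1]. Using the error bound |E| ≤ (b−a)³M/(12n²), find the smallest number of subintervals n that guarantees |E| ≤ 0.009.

Need 64/(12n²) ≤ 0.009.
n² ≥ 64/(12·0.009) = 592.593 ⇒ n ≥ 24.3432, so the smallest n is 25.

25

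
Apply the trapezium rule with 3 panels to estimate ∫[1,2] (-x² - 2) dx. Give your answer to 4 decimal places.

-4.3519

h = (2 − 1)/3 = 0.333333.
Nodes x₀,…,x₃ = 1, 1.333333, 1.666667, 2.
f(x) = -x² - 2: f₀=-3, f₁=-3.777778, f₂=-4.777778, f₃=-6.
(h/2)·[f₀ + 2f₁ + 2f₂ + f₃] = 0.166667·(-26.111111) = -4.3519.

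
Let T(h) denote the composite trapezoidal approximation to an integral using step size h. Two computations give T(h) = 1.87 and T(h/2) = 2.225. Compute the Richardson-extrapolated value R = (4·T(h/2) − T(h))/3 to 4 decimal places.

2.3433

R = (4·T(h/2) − T(h)) / 3 = (4·2.225 − 1.87)/3 = (7.030)/3 = 2.3433.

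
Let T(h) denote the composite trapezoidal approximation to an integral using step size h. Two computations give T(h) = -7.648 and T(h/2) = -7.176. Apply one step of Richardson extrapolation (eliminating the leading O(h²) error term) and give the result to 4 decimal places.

R = (4·T(h/2) − T(h)) / 3 = (4·(-7.176) − (-7.648))/3 = (-21.056)/3 = -7.0187.

-7.0187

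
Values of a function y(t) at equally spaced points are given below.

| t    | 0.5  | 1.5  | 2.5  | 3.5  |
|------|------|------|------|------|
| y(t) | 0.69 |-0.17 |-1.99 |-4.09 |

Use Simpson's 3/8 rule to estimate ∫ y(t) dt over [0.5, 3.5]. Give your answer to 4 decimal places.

-3.7050

h = 1, n = 3.
(3h/8)·[y₀ + 3y₁ + 3y₂ + y₃] = 0.375·(-9.88) = -3.7050.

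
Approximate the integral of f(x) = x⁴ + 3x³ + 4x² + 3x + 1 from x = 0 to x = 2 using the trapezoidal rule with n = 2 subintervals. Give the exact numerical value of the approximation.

44

h = (2 − 0)/2 = 1.
Nodes x₀,…,x₂ = 0, 1, 2.
f(x) = x⁴ + 3x³ + 4x² + 3x + 1: f₀=1, f₁=12, f₂=63.
(h/2)·[f₀ + 2f₁ + f₂] = 0.5·(88) = 44.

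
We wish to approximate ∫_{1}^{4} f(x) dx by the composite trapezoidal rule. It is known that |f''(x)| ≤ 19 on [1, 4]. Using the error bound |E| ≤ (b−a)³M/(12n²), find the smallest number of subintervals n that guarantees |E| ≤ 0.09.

Need 513/(12n²) ≤ 0.09.
n² ≥ 513/(12·0.09) = 475 ⇒ n ≥ 21.7945, so the smallest n is 22.

22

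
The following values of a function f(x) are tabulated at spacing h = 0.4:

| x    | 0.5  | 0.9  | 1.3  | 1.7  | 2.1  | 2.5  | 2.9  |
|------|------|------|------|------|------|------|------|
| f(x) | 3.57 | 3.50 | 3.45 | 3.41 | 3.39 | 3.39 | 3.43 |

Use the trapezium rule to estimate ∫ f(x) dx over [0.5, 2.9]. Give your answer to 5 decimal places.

h = 0.4, n = 6.
(h/2)·[y₀ + 2y₁ + 2y₂ + 2y₃ + 2y₄ + 2y₅ + y₆] = 0.2·(41.28) = 8.25600.

8.25600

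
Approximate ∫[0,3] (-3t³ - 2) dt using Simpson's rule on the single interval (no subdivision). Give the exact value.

S = (b−a)/6 · [f(0) + 4f(1.5) + f(3)] = 0.5·[(-2) + 4·(-12.125) + (-83)] = -66.75.

-66.75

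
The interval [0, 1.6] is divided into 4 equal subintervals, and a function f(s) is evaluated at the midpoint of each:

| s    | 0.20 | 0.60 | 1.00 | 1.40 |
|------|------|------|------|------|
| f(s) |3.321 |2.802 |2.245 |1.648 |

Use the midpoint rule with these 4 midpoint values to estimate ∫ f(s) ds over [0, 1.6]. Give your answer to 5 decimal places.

4.00640

h = 0.4, n = 4.
h·[y(m₁) + y(m₂) + y(m₃) + y(m₄)] = 0.4·(10.016) = 4.00640.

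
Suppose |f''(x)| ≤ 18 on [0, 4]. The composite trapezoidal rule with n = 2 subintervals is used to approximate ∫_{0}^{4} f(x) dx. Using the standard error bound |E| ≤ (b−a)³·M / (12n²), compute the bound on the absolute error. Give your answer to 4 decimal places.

24.0000

|E| ≤ (4)³·18 / (12·2²) = 1152/48 = 24.0000.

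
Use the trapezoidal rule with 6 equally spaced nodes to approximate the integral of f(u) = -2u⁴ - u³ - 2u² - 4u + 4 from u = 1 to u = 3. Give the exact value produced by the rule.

h = (3 − 1)/5 = 0.4.
Nodes u₀,…,u₅ = 1, 1.4, 1.8, 2.2, 2.6, 3.
f(u) = -2u⁴ - u³ - 2u² - 4u + 4: f₀=-5, f₁=-15.9472, f₂=-36.5072, f₃=-71.9792, f₄=-128.8912, f₅=-215.
(h/2)·[f₀ + 2f₁ + 2f₂ + 2f₃ + 2f₄ + f₅] = 0.2·(-726.6496) = -145.32992.

-145.32992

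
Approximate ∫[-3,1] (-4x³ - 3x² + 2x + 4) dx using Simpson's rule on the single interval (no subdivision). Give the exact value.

60

S = (b−a)/6 · [f(-3) + 4f(-1) + f(1)] = 0.666667·[79 + 4·3 + (-1)] = 60.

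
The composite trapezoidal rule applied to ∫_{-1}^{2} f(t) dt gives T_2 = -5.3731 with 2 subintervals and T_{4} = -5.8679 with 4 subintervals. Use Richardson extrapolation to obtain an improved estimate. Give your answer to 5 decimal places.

-6.03283

R = (4·T_{4} − T_2) / 3 = (4·(-5.8679) − (-5.3731))/3 = (-18.0985)/3 = -6.03283.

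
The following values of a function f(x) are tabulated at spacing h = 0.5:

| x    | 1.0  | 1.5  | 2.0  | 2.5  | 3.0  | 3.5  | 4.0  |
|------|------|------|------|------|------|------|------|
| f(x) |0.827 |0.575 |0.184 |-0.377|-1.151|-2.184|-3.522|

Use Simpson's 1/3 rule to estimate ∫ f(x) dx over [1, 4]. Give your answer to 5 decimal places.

-2.09550

h = 0.5, n = 6.
(h/3)·[y₀ + 4y₁ + 2y₂ + 4y₃ + 2y₄ + 4y₅ + y₆] = 0.166667·(-12.573) = -2.09550.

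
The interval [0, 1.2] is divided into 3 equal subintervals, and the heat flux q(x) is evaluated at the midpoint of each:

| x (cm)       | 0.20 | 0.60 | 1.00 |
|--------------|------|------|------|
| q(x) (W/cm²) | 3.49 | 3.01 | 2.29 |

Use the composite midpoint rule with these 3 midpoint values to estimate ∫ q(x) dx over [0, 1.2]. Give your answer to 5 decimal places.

3.51600

h = 0.4, n = 3.
h·[y(m₁) + y(m₂) + y(m₃)] = 0.4·(8.79) = 3.51600.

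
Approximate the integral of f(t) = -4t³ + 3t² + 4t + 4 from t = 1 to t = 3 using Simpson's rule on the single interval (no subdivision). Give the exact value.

S = (b−a)/6 · [f(1) + 4f(2) + f(3)] = 0.333333·[7 + 4·(-8) + (-65)] = -30.

-30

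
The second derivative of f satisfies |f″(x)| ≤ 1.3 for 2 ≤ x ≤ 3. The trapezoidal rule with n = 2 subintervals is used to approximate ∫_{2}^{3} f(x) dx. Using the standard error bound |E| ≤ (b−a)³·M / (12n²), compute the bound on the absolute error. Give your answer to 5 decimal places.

0.02708

|E| ≤ (1)³·1.3 / (12·2²) = 1.3/48 = 0.02708.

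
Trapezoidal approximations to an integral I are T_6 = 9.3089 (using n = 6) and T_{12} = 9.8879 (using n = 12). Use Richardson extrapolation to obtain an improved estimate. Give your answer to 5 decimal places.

10.08090

R = (4·T_{12} − T_6) / 3 = (4·9.8879 − 9.3089)/3 = (30.2427)/3 = 10.08090.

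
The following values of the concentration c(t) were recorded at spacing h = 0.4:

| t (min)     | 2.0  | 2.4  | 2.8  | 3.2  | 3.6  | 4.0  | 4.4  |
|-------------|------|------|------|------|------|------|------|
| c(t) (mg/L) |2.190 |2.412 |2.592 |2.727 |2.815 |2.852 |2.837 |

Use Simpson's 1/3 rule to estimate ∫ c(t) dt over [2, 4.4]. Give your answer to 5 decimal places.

h = 0.4, n = 6.
(h/3)·[y₀ + 4y₁ + 2y₂ + 4y₃ + 2y₄ + 4y₅ + y₆] = 0.133333·(47.805) = 6.37400.

6.37400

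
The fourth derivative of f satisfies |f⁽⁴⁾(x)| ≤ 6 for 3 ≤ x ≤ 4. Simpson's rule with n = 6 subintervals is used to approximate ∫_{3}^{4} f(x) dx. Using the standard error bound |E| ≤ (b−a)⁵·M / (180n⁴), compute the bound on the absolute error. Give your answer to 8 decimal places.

0.00002572

|E| ≤ (1)⁵·6 / (180·6⁴) = 6/233280 = 0.00002572.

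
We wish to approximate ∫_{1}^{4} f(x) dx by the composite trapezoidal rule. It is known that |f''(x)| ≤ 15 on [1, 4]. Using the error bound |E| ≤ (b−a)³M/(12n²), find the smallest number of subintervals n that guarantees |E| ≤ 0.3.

11

Need 405/(12n²) ≤ 0.3.
n² ≥ 405/(12·0.3) = 112.5 ⇒ n ≥ 10.6066, so the smallest n is 11.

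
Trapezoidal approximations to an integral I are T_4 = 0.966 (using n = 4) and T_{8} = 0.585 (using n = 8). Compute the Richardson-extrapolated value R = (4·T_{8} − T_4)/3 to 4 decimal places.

0.4580

R = (4·T_{8} − T_4) / 3 = (4·0.585 − 0.966)/3 = (1.374)/3 = 0.4580.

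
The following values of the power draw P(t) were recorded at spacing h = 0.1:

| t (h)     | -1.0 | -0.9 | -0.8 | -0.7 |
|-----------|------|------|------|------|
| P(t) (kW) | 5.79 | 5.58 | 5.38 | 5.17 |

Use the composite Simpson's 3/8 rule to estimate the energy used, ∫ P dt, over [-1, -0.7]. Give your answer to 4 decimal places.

h = 0.1, n = 3.
(3h/8)·[y₀ + 3y₁ + 3y₂ + y₃] = 0.0375·(43.84) = 1.6440.

1.6440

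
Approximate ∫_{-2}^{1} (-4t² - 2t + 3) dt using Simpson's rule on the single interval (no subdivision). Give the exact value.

S = (b−a)/6 · [f(-2) + 4f(-0.5) + f(1)] = 0.5·[(-9) + 4·3 + (-3)] = 0.

0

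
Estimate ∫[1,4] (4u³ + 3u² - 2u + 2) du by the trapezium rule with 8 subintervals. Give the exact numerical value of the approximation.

h = (4 − 1)/8 = 0.375.
Nodes u₀,…,u₈ = 1, 1.375, 1.75, 2.125, 2.5, 2.875, 3.25, 3.625, 4.
f(u) = 4u³ + 3u² - 2u + 2: f₀=7, f₁=15.3203125, f₂=29.125, f₃=49.6796875, f₄=78.25, f₅=116.1015625, f₆=164.5, f₇=224.7109375, f₈=298.
(h/2)·[f₀ + 2f₁ + 2f₂ + 2f₃ + 2f₄ + 2f₅ + 2f₆ + 2f₇ + f₈] = 0.1875·(1660.375) = 311.3203125.

311.3203125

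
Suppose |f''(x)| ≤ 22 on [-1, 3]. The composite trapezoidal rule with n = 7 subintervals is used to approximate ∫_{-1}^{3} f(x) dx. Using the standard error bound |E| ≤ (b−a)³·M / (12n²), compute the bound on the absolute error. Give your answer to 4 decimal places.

2.3946

|E| ≤ (4)³·22 / (12·7²) = 1408/588 = 2.3946.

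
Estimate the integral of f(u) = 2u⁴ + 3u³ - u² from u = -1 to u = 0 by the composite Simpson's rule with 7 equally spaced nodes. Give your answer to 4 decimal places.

-0.6831

h = (0 − (-1))/6 = 0.166667.
Nodes u₀,…,u₆ = -1, -0.833333, -0.666667, -0.5, -0.333333, -0.166667, 0.
f(u) = 2u⁴ + 3u³ - u²: f₀=-2, f₁=-1.466049, f₂=-0.938272, f₃=-0.5, f₄=-0.197531, f₅=-0.040123, f₆=0.
(h/3)·[f₀ + 4f₁ + 2f₂ + 4f₃ + 2f₄ + 4f₅ + f₆] = 0.055556·(-12.296296) = -0.6831.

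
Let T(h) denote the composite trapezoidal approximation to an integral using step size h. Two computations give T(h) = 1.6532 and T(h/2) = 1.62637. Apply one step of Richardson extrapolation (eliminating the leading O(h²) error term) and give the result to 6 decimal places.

R = (4·T(h/2) − T(h)) / 3 = (4·1.62637 − 1.6532)/3 = (4.85228)/3 = 1.617427.

1.617427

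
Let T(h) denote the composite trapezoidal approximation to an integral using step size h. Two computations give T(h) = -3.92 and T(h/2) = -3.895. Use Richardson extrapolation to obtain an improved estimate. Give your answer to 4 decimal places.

-3.8867

R = (4·T(h/2) − T(h)) / 3 = (4·(-3.895) − (-3.92))/3 = (-11.660)/3 = -3.8867.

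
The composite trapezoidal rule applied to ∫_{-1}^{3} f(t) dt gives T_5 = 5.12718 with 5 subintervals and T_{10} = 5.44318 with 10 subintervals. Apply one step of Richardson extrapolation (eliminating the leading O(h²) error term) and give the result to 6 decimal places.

R = (4·T_{10} − T_5) / 3 = (4·5.44318 − 5.12718)/3 = (16.64554)/3 = 5.548513.

5.548513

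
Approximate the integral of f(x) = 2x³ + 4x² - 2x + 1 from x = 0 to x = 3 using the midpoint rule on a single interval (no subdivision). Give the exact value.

41.25

M = (b−a)·f(1.5) = 3·(13.75) = 41.25.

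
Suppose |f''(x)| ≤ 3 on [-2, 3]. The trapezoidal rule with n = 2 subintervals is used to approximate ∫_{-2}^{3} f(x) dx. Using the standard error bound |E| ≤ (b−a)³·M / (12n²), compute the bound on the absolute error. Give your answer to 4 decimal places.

7.8125

|E| ≤ (5)³·3 / (12·2²) = 375/48 = 7.8125.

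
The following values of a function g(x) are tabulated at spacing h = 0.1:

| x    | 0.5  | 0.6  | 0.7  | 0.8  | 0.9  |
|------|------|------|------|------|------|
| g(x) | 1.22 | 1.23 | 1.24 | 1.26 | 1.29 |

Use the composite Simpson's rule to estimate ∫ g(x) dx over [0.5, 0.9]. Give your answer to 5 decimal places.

h = 0.1, n = 4.
(h/3)·[y₀ + 4y₁ + 2y₂ + 4y₃ + y₄] = 0.033333·(14.95) = 0.49833.

0.49833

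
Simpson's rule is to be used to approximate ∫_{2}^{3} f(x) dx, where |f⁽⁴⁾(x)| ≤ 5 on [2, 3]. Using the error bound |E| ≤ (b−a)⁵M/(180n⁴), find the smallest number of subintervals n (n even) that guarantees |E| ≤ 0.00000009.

24

Need 5/(180n⁴) ≤ 0.00000009.
n⁴ ≥ 5/(180·0.00000009) = 308642 ⇒ n ≥ 23.5702, so the smallest even n is 24. (n must be even for Simpson's rule.)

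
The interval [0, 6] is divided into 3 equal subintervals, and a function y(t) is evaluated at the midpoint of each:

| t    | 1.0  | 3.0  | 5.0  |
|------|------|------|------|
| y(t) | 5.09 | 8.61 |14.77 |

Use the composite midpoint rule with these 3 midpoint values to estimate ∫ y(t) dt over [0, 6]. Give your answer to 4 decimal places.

56.9400

h = 2, n = 3.
h·[y(m₁) + y(m₂) + y(m₃)] = 2·(28.47) = 56.9400.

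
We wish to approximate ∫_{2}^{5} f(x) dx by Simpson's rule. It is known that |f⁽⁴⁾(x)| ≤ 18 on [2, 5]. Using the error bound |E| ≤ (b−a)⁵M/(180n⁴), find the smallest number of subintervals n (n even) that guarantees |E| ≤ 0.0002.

Need 4374/(180n⁴) ≤ 0.0002.
n⁴ ≥ 4374/(180·0.0002) = 121500 ⇒ n ≥ 18.6700, so the smallest even n is 20. (n must be even for Simpson's rule.)

20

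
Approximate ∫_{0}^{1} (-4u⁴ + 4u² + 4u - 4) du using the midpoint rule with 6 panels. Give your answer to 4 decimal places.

-1.4575

h = (1 − 0)/6 = 0.166667.
Midpoints m₁,…,m₆ = 0.083333, 0.25, 0.416667, 0.583333, 0.75, 0.916667.
f(m₁)=-3.639082, f(m₂)=-2.765625, f(m₃)=-1.759452, f(m₄)=-0.768711, f(m₅)=-0.015625, f(m₆)=0.203511.
h·[f(m₁) + f(m₂) + f(m₃) + f(m₄) + f(m₅) + f(m₆)] = 0.166667·(-8.744985) = -1.4575.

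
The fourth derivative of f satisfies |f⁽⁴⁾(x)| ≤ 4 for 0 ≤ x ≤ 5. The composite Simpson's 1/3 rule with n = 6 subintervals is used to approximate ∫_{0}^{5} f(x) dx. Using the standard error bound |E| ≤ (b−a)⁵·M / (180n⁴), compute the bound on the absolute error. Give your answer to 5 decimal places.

0.05358

|E| ≤ (5)⁵·4 / (180·6⁴) = 12500/233280 = 0.05358.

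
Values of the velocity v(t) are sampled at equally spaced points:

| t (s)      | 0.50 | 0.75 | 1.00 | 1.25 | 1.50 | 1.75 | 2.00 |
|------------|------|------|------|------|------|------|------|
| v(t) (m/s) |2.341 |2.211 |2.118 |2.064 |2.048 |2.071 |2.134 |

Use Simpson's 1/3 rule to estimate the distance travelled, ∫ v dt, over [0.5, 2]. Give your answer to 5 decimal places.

3.18258

h = 0.25, n = 6.
(h/3)·[y₀ + 4y₁ + 2y₂ + 4y₃ + 2y₄ + 4y₅ + y₆] = 0.083333·(38.191) = 3.18258.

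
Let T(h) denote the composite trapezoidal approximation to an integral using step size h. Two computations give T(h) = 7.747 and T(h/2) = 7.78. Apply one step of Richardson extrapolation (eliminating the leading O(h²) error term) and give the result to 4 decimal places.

R = (4·T(h/2) − T(h)) / 3 = (4·7.78 − 7.747)/3 = (23.373)/3 = 7.7910.

7.7910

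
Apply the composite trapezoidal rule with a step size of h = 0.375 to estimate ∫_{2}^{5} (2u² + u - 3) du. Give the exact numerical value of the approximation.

h = (5 − 2)/8 = 0.375.
Nodes u₀,…,u₈ = 2, 2.375, 2.75, 3.125, 3.5, 3.875, 4.25, 4.625, 5.
f(u) = 2u² + u - 3: f₀=7, f₁=10.65625, f₂=14.875, f₃=19.65625, f₄=25, f₅=30.90625, f₆=37.375, f₇=44.40625, f₈=52.
(h/2)·[f₀ + 2f₁ + 2f₂ + 2f₃ + 2f₄ + 2f₅ + 2f₆ + 2f₇ + f₈] = 0.1875·(424.75) = 79.640625.

79.640625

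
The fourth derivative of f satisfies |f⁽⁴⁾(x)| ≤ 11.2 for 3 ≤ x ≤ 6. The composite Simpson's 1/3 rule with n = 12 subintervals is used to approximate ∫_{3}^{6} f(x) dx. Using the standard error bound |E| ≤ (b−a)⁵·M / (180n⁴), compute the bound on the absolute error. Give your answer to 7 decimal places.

0.0007292

|E| ≤ (3)⁵·11.2 / (180·12⁴) = 2721.6/3732480 = 0.0007292.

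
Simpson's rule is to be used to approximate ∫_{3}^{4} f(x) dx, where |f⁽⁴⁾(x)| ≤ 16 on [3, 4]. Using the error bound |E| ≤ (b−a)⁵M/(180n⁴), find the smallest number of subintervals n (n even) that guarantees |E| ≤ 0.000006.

12

Need 16/(180n⁴) ≤ 0.000006.
n⁴ ≥ 16/(180·0.000006) = 14814.8 ⇒ n ≥ 11.0325, so the smallest even n is 12. (n must be even for Simpson's rule.)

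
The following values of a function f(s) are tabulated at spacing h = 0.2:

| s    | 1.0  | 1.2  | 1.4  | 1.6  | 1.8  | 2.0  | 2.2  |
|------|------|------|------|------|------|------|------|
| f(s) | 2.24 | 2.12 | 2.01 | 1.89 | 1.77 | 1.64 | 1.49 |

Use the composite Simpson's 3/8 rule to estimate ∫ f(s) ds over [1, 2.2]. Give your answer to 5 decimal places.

2.25975

h = 0.2, n = 6.
(3h/8)·[y₀ + 3y₁ + 3y₂ + 2y₃ + 3y₄ + 3y₅ + y₆] = 0.075·(30.13) = 2.25975.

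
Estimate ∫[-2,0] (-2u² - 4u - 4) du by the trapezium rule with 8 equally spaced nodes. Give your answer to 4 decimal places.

-5.3878

h = (0 − (-2))/7 = 0.285714.
Nodes u₀,…,u₇ = -2, -1.714286, -1.428571, -1.142857, -0.857143, -0.571429, -0.285714, 0.
f(u) = -2u² - 4u - 4: f₀=-4, f₁=-3.020408, f₂=-2.367347, f₃=-2.040816, f₄=-2.040816, f₅=-2.367347, f₆=-3.020408, f₇=-4.
(h/2)·[f₀ + 2f₁ + 2f₂ + 2f₃ + 2f₄ + 2f₅ + 2f₆ + f₇] = 0.142857·(-37.714286) = -5.3878.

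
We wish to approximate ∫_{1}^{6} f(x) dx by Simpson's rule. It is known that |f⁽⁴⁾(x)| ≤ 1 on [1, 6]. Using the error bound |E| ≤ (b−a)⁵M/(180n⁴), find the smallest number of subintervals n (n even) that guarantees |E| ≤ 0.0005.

14

Need 3125/(180n⁴) ≤ 0.0005.
n⁴ ≥ 3125/(180·0.0005) = 34722.2 ⇒ n ≥ 13.6506, so the smallest even n is 14. (n must be even for Simpson's rule.)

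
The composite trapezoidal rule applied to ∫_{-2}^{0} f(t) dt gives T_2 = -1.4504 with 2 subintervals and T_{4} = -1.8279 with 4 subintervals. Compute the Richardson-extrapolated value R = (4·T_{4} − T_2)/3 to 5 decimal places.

R = (4·T_{4} − T_2) / 3 = (4·(-1.8279) − (-1.4504))/3 = (-5.8612)/3 = -1.95373.

-1.95373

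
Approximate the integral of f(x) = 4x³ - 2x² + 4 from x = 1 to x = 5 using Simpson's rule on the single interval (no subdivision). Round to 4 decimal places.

S = (b−a)/6 · [f(1) + 4f(3) + f(5)] = 0.666667·[6 + 4·94 + 454] = 557.3333.

557.3333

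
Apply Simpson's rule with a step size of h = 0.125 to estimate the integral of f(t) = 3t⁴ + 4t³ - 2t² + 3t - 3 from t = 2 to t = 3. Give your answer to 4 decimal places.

h = (3 − 2)/8 = 0.125.
Nodes t₀,…,t₈ = 2, 2.125, 2.25, 2.375, 2.5, 2.625, 2.75, 2.875, 3.
f(t) = 3t⁴ + 4t³ - 2t² + 3t - 3: f₀=75, f₁=93.899169921875, f₂=116.07421875, f₃=141.879638671875, f₄=171.6875, f₅=205.887451171875, f₆=244.88671875, f₇=289.110107421875, f₈=339.
(h/3)·[f₀ + 4f₁ + 2f₂ + 4f₃ + 2f₄ + 4f₅ + 2f₆ + 4f₇ + f₈] = 0.041667·(4402.40234375) = 183.4334.

183.4334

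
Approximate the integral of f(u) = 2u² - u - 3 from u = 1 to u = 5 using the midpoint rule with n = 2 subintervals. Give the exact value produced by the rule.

56

h = (5 − 1)/2 = 2.
Midpoints m₁,…,m₂ = 2, 4.
f(m₁)=3, f(m₂)=25.
h·[f(m₁) + f(m₂)] = 2·(28) = 56.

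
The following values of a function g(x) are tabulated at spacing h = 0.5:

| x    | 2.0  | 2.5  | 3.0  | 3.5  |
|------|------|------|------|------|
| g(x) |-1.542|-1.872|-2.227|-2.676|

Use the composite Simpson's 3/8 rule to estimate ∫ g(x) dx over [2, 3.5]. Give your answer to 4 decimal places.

-3.0966

h = 0.5, n = 3.
(3h/8)·[y₀ + 3y₁ + 3y₂ + y₃] = 0.1875·(-16.515) = -3.0966.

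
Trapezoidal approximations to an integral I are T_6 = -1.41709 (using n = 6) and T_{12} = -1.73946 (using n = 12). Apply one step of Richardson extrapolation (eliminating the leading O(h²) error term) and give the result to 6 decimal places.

R = (4·T_{12} − T_6) / 3 = (4·(-1.73946) − (-1.41709))/3 = (-5.54075)/3 = -1.846917.

-1.846917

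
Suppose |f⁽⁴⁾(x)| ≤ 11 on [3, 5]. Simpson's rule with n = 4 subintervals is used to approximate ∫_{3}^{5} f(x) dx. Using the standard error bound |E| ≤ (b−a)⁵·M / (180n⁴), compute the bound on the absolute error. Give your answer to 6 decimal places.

0.007639

|E| ≤ (2)⁵·11 / (180·4⁴) = 352/46080 = 0.007639.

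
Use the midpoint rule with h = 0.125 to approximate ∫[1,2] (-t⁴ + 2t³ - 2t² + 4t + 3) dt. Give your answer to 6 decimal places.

5.642441

h = (2 − 1)/8 = 0.125.
Midpoints m₁,…,m₈ = 1.0625, 1.1875, 1.3125, 1.4375, 1.5625, 1.6875, 1.8125, 1.9375.
f(m₁)=6.1166839599609375, f(m₂)=6.2902679443359375, f(m₃)=6.3591156005859375, f(m₄)=6.2880706787109375, f(m₅)=6.0361175537109375, f(m₆)=5.5563812255859375, f(m₇)=4.7961273193359375, f(m₈)=3.6967620849609375.
h·[f(m₁) + f(m₂) + f(m₃) + f(m₄) + f(m₅) + f(m₆) + f(m₇) + f(m₈)] = 0.125·(45.1395263671875) = 5.642441.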